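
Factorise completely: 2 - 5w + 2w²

Need a pair with product 2·2 = 4 and sum -5: that's -1 and -4.
Split the middle term: 2w² - w - 4w + 2 = w(2w - 1) - 2(2w - 1).

(2w - 1)(w - 2)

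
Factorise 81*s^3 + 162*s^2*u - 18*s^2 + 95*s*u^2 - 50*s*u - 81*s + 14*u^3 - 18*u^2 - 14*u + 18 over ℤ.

(9*s + 2*u - 2)*(9*s + 7*u - 9)*(s + u + 1)

Group: s*(81*s^2 + 81*s*u - 99*s + 14*u^2 - 32*u + 18) + (u + 1)*(81*s^2 + 81*s*u - 99*s + 14*u^2 - 32*u + 18); both groups contain (81*s^2 + 81*s*u - 99*s + 14*u^2 - 32*u + 18), so (s + u + 1) is a factor with cofactor 81*s^2 + 81*s*u - 99*s + 14*u^2 - 32*u + 18.
The cofactor groups again: 81*s^2 + 81*s*u - 99*s + 14*u^2 - 32*u + 18 = 9*s*(9*s + 2*u - 2) + (7*u - 9)*(9*s + 2*u - 2); both groups contain (9*s + 2*u - 2), giving (9*s + 7*u - 9)*(9*s + 2*u - 2).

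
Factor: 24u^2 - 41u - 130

(3u - 10)(8u + 13)

Need a pair with product 24·(-130) = -3120 and sum -41: that's 39 and -80.
Split the middle term: 24u^2 + 39u - 80u - 130 = 3u(8u + 13) - 10(8u + 13).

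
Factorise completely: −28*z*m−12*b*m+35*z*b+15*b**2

Group: 5*b*(7*z+3*b) − 4*m*(7*z+3*b); both groups contain (7*z+3*b).

(7*z+3*b)*(5*b−4*m)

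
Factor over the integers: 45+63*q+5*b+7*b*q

Group as (7*b*q+5*b) + (63*q+45) = b*(7*q+5) + 9*(7*q+5).
Both groups share the factor (7*q+5).

(7*q+5)*(b+9)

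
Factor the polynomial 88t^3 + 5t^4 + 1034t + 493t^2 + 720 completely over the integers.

(5t + 8)(t + 2)(t + 5)(t + 9)

By the rational root theorem, t = −8/5 is a root, so (5t + 8) is a factor; dividing leaves t^3 + 16t^2 + 73t + 90.
Continuing, t = −5 is a root, so (t + 5) is a factor; dividing leaves t^2 + 11t + 18.
The remaining quadratic factors as (t + 2)(t + 9).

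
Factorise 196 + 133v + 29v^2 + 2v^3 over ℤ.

(2v + 7)(v + 4)(v + 7)

By the rational root theorem, v = −7/2 is a root, so (2v + 7) is a factor; dividing leaves v^2 + 11v + 28.
The remaining quadratic factors as (v + 7)(v + 4).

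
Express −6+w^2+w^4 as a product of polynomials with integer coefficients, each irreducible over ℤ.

Substitute u = w^2 to get a quadratic in u, then factor.
w^2+3 is irreducible over ℤ (always positive, so no real roots).
w^2−2 is irreducible over ℤ (2 is not a perfect square).

(w^2+3)(w^2−2)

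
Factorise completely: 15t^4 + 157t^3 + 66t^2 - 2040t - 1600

Among the possible rational roots, t = -8 is a root, giving the factor (t + 8) and quotient 15t^3 + 37t^2 - 230t - 200.
Next, t = -4/5 is a root, giving the factor (5t + 4) and quotient 3t^2 + 5t - 50.
The remaining quadratic factors as (t + 5)(3t - 10).

(3t - 10)(5t + 4)(t + 5)(t + 8)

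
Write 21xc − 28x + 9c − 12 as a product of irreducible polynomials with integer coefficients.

(3c − 4)(7x + 3)

Group as (21xc − 28x) + (9c − 12) = 7x(3c − 4) + 3(3c − 4).
Both groups share the factor (3c − 4).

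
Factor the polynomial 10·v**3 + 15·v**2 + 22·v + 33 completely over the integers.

(2·v + 3)·(5·v**2 + 11)

Group as (10·v**3 + 22·v) + (15·v**2 + 33) = 2·v·(5·v**2 + 11) + 3·(5·v**2 + 11).
Both groups share the factor (5·v**2 + 11).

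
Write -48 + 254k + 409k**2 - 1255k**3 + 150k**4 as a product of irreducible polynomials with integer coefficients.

Trying the rational-root candidates, k = -2/5 is a root, so (5k + 2) is a factor; dividing leaves 30k**3 - 263k**2 + 187k - 24.
Continuing, k = 3/5 is a root, so (5k - 3) is a factor; dividing leaves 6k**2 - 49k + 8.
The remaining quadratic factors as (6k - 1)(k - 8).

(5k + 2)(5k - 3)(6k - 1)(k - 8)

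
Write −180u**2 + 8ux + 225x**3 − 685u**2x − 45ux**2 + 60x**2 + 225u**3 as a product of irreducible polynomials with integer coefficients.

(5u − 15x − 4)(5u − 3x)(9u + 5x)

Group: 5u(45u**2 − 110ux − 36u − 75x**2 − 20x) − 3x(45u**2 − 110ux − 36u − 75x**2 − 20x); both groups contain (45u**2 − 110ux − 36u − 75x**2 − 20x), so (5u − 3x) is a factor with cofactor 45u**2 − 110ux − 36u − 75x**2 − 20x.
The cofactor groups again: 45u**2 − 110ux − 36u − 75x**2 − 20x = 5u(9u + 5x) + (−15x − 4)(9u + 5x); both groups contain (9u + 5x), giving (5u − 15x − 4)(9u + 5x).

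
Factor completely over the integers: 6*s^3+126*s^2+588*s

Pull out the common factor 6*s, then factor the remaining trinomial.

6*s*(s+14)*(s+7)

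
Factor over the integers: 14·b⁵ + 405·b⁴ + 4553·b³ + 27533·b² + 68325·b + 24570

Trying the rational-root candidates, b = -3/7 is a root, so (7·b + 3) is a factor; dividing leaves 2·b⁴ + 57·b³ + 626·b² + 3665·b + 8190.
Then b = -9/2 is a root, so (2·b + 9) is a factor; dividing leaves b³ + 24·b² + 205·b + 910.
Next, b = -14 is a root, giving the factor (b + 14) and quotient b² + 10·b + 65.
The quadratic b² + 10·b + 65 has discriminant -160 < 0 and is irreducible over ℤ.

(2·b + 9)·(7·b + 3)·(b + 14)·(b² + 10·b + 65)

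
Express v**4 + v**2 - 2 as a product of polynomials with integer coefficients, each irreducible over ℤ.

(v + 1)(v - 1)(v**2 + 2)

Substitute u = v**2 to get a quadratic in u, then factor.
v**2 + 2 is irreducible over ℤ (always positive, so no real roots).
v**2 - 1 is a difference of squares.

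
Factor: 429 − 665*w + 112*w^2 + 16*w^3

Trying the rational-root candidates, w = −11 is a root, giving the factor (w + 11) and quotient 16*w^2 − 64*w + 39.
The remaining quadratic factors as (4*w − 3)(4*w − 13).

(4*w − 13)*(4*w − 3)*(w + 11)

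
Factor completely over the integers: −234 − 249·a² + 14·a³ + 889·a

(2·a − 9)·(7·a − 2)·(a − 13)

Trying the rational-root candidates, a = 2/7 is a root, so (7·a − 2) is a factor; dividing leaves 2·a² − 35·a + 117.
The remaining quadratic factors as (a − 13)(2·a − 9).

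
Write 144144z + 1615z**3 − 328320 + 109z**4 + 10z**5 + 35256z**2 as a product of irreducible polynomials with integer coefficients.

(2z + 15)(5z − 8)(z + 12)(z**2 − 7z + 228)

By the rational root theorem, z = −12 is a root, so (z + 12) is a factor; dividing leaves 10z**4 − 11z**3 + 1747z**2 + 14292z − 27360.
Next, z = −15/2 is a root, so (2z + 15) is a factor; dividing leaves 5z**3 − 43z**2 + 1196z − 1824.
Continuing, z = 8/5 is a root, so (5z − 8) is a factor; dividing leaves z**2 − 7z + 228.
The quadratic z**2 − 7z + 228 has discriminant −863 < 0 and is irreducible over ℤ.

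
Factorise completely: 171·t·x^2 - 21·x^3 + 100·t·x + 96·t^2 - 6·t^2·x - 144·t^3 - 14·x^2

-(3·t - 3·x - 2)·(6·t + 7·x)·(8·t - x)

Group: 8·t·(-18·t^2 - 3·t·x + 12·t + 21·x^2 + 14·x) - x·(-18·t^2 - 3·t·x + 12·t + 21·x^2 + 14·x); both groups contain (-18·t^2 - 3·t·x + 12·t + 21·x^2 + 14·x), so (8·t - x) is a factor with cofactor -18·t^2 - 3·t·x + 12·t + 21·x^2 + 14·x.
The cofactor groups again: -18·t^2 - 3·t·x + 12·t + 21·x^2 + 14·x = -6·t·(3·t - 3·x - 2) - 7·x·(3·t - 3·x - 2); both groups contain (3·t - 3·x - 2), giving -(6·t + 7·x)·(3·t - 3·x - 2).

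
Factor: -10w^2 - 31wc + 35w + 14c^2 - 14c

Group: -5w(2w + 7c - 7) + 2c(2w + 7c - 7); both groups contain (2w + 7c - 7).

-(5w - 2c)(2w + 7c - 7)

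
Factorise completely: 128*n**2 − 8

Factor out 8, leaving 16*n**2 − 1, which is a difference of two squares.

8*(4*n + 1)*(4*n − 1)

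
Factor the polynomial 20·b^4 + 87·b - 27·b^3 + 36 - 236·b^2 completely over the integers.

(4·b + 1)·(5·b - 3)·(b + 3)·(b - 4)

By the rational root theorem, b = -1/4 is a root, so (4·b + 1) divides it; the quotient is 5·b^3 - 8·b^2 - 57·b + 36.
Then b = 4 is a root, so (b - 4) divides it; the quotient is 5·b^2 + 12·b - 9.
The remaining quadratic factors as (b + 3)(5·b - 3).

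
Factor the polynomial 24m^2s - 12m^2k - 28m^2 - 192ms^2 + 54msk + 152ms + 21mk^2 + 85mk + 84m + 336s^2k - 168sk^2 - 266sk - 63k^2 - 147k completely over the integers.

(6s - 3k - 7)(4m - 7k)(m - 8s - 3)

Group: m(24ms - 12mk - 28m - 42sk + 21k^2 + 49k) + (-8s - 3)(24ms - 12mk - 28m - 42sk + 21k^2 + 49k); both groups contain (24ms - 12mk - 28m - 42sk + 21k^2 + 49k), so (m - 8s - 3) is a factor with cofactor 24ms - 12mk - 28m - 42sk + 21k^2 + 49k.
The cofactor groups again: 24ms - 12mk - 28m - 42sk + 21k^2 + 49k = 4m(6s - 3k - 7) - 7k(6s - 3k - 7); both groups contain (6s - 3k - 7), giving (4m - 7k)(6s - 3k - 7).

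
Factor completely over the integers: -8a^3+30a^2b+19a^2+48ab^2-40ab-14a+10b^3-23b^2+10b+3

-(8a+2b-3)(a+b-1)(a-5b-1)

Group: 8a(-a^2+4ab+2a+5b^2-4b-1) + (2b-3)(-a^2+4ab+2a+5b^2-4b-1); both groups contain (-a^2+4ab+2a+5b^2-4b-1), so (8a+2b-3) is a factor with cofactor -a^2+4ab+2a+5b^2-4b-1.
The cofactor groups again: -a^2+4ab+2a+5b^2-4b-1 = -a(a-5b-1) + (-b+1)(a-5b-1); both groups contain (a-5b-1), giving -(a+b-1)(a-5b-1).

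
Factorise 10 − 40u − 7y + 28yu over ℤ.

Group as (28yu − 7y) + (−40u + 10) = 7y(4u − 1) − 10(4u − 1).
Both groups share the factor (4u − 1).

(4u − 1)(7y − 10)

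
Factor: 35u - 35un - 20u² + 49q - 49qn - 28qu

-(4u + 7n - 7)(7q + 5u)

Group: -4u(7q + 5u) + (-7n + 7)(7q + 5u); both groups contain (7q + 5u).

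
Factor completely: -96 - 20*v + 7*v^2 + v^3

(v + 3)*(v + 8)*(v - 4)

By the rational root theorem, v = -8 is a root, so (v + 8) is a factor; dividing leaves v^2 - v - 12.
The remaining quadratic factors as (v - 4)(v + 3).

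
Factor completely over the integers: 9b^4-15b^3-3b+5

Group as (9b^4-3b) + (-15b^3+5) = 3b(3b^3-1) - 5(3b^3-1).
Both groups share the factor (3b^3-1).

(3b-5)(3b^3-1)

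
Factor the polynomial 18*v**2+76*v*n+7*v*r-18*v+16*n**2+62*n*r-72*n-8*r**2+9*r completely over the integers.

Group: 9*v*(2*v+8*n-r) + (2*n+8*r-9)*(2*v+8*n-r); both groups contain (2*v+8*n-r).

(9*v+2*n+8*r-9)*(2*v+8*n-r)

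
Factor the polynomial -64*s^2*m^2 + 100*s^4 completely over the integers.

4*s^2*(5*s - 4*m)*(5*s + 4*m)

Every term has a factor of 4*s^2. Then 25*s^2 - 16*m^2 = (5*s)² − (4*m)².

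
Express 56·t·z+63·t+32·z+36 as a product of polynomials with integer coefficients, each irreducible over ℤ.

Group as (56·t·z+63·t) + (32·z+36) = 7·t·(8·z+9) + 4·(8·z+9).
Both groups share the factor (8·z+9).

(7·t+4)·(8·z+9)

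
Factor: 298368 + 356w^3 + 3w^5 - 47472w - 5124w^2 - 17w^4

(3w - 14)(w + 8)(w - 12)(w^2 + 3w + 222)

Testing divisors of the constant over divisors of the leading coefficient, w = 14/3 is a root, giving the factor (3w - 14) and quotient w^4 - w^3 + 114w^2 - 1176w - 21312.
Then w = -8 is a root, so (w + 8) divides it; the quotient is w^3 - 9w^2 + 186w - 2664.
Then w = 12 is a root, so (w - 12) is a factor; dividing leaves w^2 + 3w + 222.
The quadratic w^2 + 3w + 222 has discriminant -879 < 0 and is irreducible over ℤ.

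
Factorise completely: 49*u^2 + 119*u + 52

(7*u + 13)*(7*u + 4)

Need a pair with product 49·52 = 2548 and sum 119: that's 91 and 28.
Split the middle term: 49*u^2 + 91*u + 28*u + 52 = 7*u*(7*u + 13) + 4*(7*u + 13).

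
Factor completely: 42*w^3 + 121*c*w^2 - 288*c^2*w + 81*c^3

Group: 9*c*(9*c^2 - 34*c*w + 21*w^2) + 2*w*(9*c^2 - 34*c*w + 21*w^2); both groups contain (9*c^2 - 34*c*w + 21*w^2), so (9*c + 2*w) is a factor with cofactor 9*c^2 - 34*c*w + 21*w^2.
The cofactor groups again: 9*c^2 - 34*c*w + 21*w^2 = 9*c*(c - 3*w) - 7*w*(c - 3*w); both groups contain (c - 3*w), giving (9*c - 7*w)*(c - 3*w).

(9*c + 2*w)*(9*c - 7*w)*(c - 3*w)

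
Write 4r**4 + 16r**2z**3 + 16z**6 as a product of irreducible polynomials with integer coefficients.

Pull out the common factor 4, leaving r**4 + 4r**2z**3 + 4z**6.
Recognize a perfect-square trinomial with the parts 2z**3 and r**2.

4(r**2 + 2z**3)**2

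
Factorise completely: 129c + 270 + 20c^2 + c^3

Among the possible rational roots, c = -6 is a root, giving the factor (c + 6) and quotient c^2 + 14c + 45.
The remaining quadratic factors as (c + 9)(c + 5).

(c + 5)(c + 6)(c + 9)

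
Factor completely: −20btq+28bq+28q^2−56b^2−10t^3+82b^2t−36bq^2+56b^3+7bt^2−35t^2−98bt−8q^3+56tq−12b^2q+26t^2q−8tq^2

(2b+t−2q)(4b+5t+2q)(7b−2t+2q−7)

Group: 7b(8b^2+14bt−4bq+5t^2−8tq−4q^2) + (−2t+2q−7)(8b^2+14bt−4bq+5t^2−8tq−4q^2); both groups contain (8b^2+14bt−4bq+5t^2−8tq−4q^2), so (7b−2t+2q−7) is a factor with cofactor 8b^2+14bt−4bq+5t^2−8tq−4q^2.
The cofactor groups again: 8b^2+14bt−4bq+5t^2−8tq−4q^2 = 2b(4b+5t+2q) + (t−2q)(4b+5t+2q); both groups contain (4b+5t+2q), giving (2b+t−2q)(4b+5t+2q).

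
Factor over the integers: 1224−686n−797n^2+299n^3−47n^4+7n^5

Among the possible rational roots, n = 4 is a root, so (n−4) is a factor; dividing leaves 7n^4−19n^3+223n^2+95n−306.
Continuing, n = 1 is a root, giving the factor (n−1) and quotient 7n^3−12n^2+211n+306.
Continuing, n = −9/7 is a root, so (7n+9) is a factor; dividing leaves n^2−3n+34.
The quadratic n^2−3n+34 has discriminant −127 < 0 and is irreducible over ℤ.

(7n+9)(n−1)(n−4)(n^2−3n+34)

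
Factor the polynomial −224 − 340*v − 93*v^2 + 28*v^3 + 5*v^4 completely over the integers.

(5*v + 8)*(v + 1)*(v + 7)*(v − 4)

Among the possible rational roots, v = −7 is a root, so (v + 7) divides it; the quotient is 5*v^3 − 7*v^2 − 44*v − 32.
Next, v = −1 is a root, giving the factor (v + 1) and quotient 5*v^2 − 12*v − 32.
The remaining quadratic factors as (5*v + 8)(v − 4).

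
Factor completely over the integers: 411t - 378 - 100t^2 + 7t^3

Among the possible rational roots, t = 7 is a root, so (t - 7) divides it; the quotient is 7t^2 - 51t + 54.
The remaining quadratic factors as (7t - 9)(t - 6).

(7t - 9)(t - 6)(t - 7)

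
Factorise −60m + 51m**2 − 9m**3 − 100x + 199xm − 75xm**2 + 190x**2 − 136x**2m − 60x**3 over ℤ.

−(2x + 3m − 5)(5x + 3m)(6x + m − 4)

Group: 6x(−10x**2 − 21xm + 25x − 9m**2 + 15m) + (m − 4)(−10x**2 − 21xm + 25x − 9m**2 + 15m); both groups contain (−10x**2 − 21xm + 25x − 9m**2 + 15m), so (6x + m − 4) is a factor with cofactor −10x**2 − 21xm + 25x − 9m**2 + 15m.
The cofactor groups again: −10x**2 − 21xm + 25x − 9m**2 + 15m = −2x(5x + 3m) + (−3m + 5)(5x + 3m); both groups contain (5x + 3m), giving −(2x + 3m − 5)(5x + 3m).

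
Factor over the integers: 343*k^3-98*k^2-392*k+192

Among the possible rational roots, k = 6/7 is a root, so (7*k-6) divides it; the quotient is 49*k^2+28*k-32.
The remaining quadratic factors as (7*k+8)(7*k-4).

(7*k+8)*(7*k-4)*(7*k-6)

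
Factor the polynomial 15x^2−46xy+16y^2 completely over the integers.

Group: 3x(5x−2y) − 8y(5x−2y); both groups contain (5x−2y).

(3x−8y)(5x−2y)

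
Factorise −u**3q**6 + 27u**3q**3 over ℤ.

Every term has a factor of u**3q**3; factoring it out leaves −q**3 + 27.
Recognize a difference of cubes with the parts 3 and q.

−q**3u**3(q − 3)(q**2 + 3q + 9)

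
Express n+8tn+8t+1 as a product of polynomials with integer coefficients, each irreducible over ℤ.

Group as (8tn+8t) + (n+1) = 8t(n+1) + (n+1).
Both groups share the factor (n+1).

(8t+1)(n+1)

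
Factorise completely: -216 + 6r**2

6(r + 6)(r - 6)

Every term has a factor of 6. Then r**2 - 36 = (r)² − (6)².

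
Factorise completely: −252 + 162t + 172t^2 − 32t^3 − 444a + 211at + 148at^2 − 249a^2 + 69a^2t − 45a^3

Group: 3a(−15a^2 − 17at − 48a + 4t^2 − 18t − 36) + (−8t + 7)(−15a^2 − 17at − 48a + 4t^2 − 18t − 36); both groups contain (−15a^2 − 17at − 48a + 4t^2 − 18t − 36), so (3a − 8t + 7) is a factor with cofactor −15a^2 − 17at − 48a + 4t^2 − 18t − 36.
The cofactor groups again: −15a^2 − 17at − 48a + 4t^2 − 18t − 36 = −5a(3a + 4t + 6) + (t − 6)(3a + 4t + 6); both groups contain (3a + 4t + 6), giving −(5a − t + 6)(3a + 4t + 6).

−(3a + 4t + 6)(3a − 8t + 7)(5a − t + 6)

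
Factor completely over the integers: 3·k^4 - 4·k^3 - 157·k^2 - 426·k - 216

(3·k + 2)·(k + 3)·(k + 4)·(k - 9)

By the rational root theorem, k = -2/3 is a root, so (3·k + 2) is a factor; dividing leaves k^3 - 2·k^2 - 51·k - 108.
Next, k = -3 is a root, giving the factor (k + 3) and quotient k^2 - 5·k - 36.
The remaining quadratic factors as (k - 9)(k + 4).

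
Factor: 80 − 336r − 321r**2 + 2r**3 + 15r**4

(3r + 4)(5r − 1)(r + 4)(r − 5)

Testing divisors of the constant over divisors of the leading coefficient, r = −4/3 is a root, giving the factor (3r + 4) and quotient 5r**3 − 6r**2 − 99r + 20.
Then r = 5 is a root, giving the factor (r − 5) and quotient 5r**2 + 19r − 4.
The remaining quadratic factors as (5r − 1)(r + 4).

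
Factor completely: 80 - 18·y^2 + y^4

(y^2 - 10)·(y^2 - 8)

Substitute u = y^2 to get a quadratic in u, then factor.
y^2 - 8 is irreducible over ℤ (8 is not a perfect square).
y^2 - 10 is irreducible over ℤ (10 is not a perfect square).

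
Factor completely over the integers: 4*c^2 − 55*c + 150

Need a pair with product 4·150 = 600 and sum −55: that's −40 and −15.
Split the middle term: 4*c^2 − 40*c − 15*c + 150 = 4*c*(c − 10) − 15*(c − 10).

(4*c − 15)*(c − 10)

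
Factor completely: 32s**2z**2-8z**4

Factor out 8z**2, leaving 4s**2-z**2, which is a difference of two squares.

8z**2(2s+z)(2s-z)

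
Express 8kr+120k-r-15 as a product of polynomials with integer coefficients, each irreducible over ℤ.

(8k-1)(r+15)

Group as (8kr+120k) + (-r-15) = 8k(r+15) - (r+15).
Both groups share the factor (r+15).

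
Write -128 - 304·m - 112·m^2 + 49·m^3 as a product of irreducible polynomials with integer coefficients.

Testing divisors of the constant over divisors of the leading coefficient, m = -4/7 is a root, so (7·m + 4) is a factor; dividing leaves 7·m^2 - 20·m - 32.
The remaining quadratic factors as (7·m + 8)(m - 4).

(7·m + 4)·(7·m + 8)·(m - 4)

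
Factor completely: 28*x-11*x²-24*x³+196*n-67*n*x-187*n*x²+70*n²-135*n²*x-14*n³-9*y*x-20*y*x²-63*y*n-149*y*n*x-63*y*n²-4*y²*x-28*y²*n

Group: 4*y*(-7*y*n-y*x-14*n²-23*n*x-28*n-3*x²-4*x) + (n+8*x-7)*(-7*y*n-y*x-14*n²-23*n*x-28*n-3*x²-4*x); both groups contain (-7*y*n-y*x-14*n²-23*n*x-28*n-3*x²-4*x), so (4*y+n+8*x-7) is a factor with cofactor -7*y*n-y*x-14*n²-23*n*x-28*n-3*x²-4*x.
The cofactor groups again: -7*y*n-y*x-14*n²-23*n*x-28*n-3*x²-4*x = -7*n*(y+2*n+3*x+4) - x*(y+2*n+3*x+4); both groups contain (y+2*n+3*x+4), giving -(7*n+x)*(y+2*n+3*x+4).

-(y+2*n+3*x+4)*(7*n+x)*(4*y+n+8*x-7)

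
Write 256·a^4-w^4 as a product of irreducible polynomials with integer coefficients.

(4·a+w)·(4·a-w)·(16·a^2+w^2)

Write as (16·a^2)² − (w^2)², then factor 16·a^2-w^2 once more.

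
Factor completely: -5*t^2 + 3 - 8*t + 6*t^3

(2*t - 3)*(3*t - 1)*(t + 1)

Trying the rational-root candidates, t = 1/3 is a root, so (3*t - 1) is a factor; dividing leaves 2*t^2 - t - 3.
The remaining quadratic factors as (2*t - 3)(t + 1).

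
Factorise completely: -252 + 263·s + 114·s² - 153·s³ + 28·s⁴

By the rational root theorem, s = 1 is a root, giving the factor (s - 1) and quotient 28·s³ - 125·s² - 11·s + 252.
Then s = 7/4 is a root, giving the factor (4·s - 7) and quotient 7·s² - 19·s - 36.
The remaining quadratic factors as (s - 4)(7·s + 9).

(4·s - 7)·(7·s + 9)·(s - 1)·(s - 4)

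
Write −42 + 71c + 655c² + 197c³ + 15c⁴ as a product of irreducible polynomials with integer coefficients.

Among the possible rational roots, c = 1/5 is a root, giving the factor (5c − 1) and quotient 3c³ + 40c² + 139c + 42.
Next, c = −6 is a root, so (c + 6) is a factor; dividing leaves 3c² + 22c + 7.
The remaining quadratic factors as (c + 7)(3c + 1).

(3c + 1)(5c − 1)(c + 6)(c + 7)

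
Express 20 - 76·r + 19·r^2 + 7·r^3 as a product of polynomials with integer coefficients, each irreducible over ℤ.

Trying the rational-root candidates, r = 2/7 is a root, so (7·r - 2) divides it; the quotient is r^2 + 3·r - 10.
The remaining quadratic factors as (r - 2)(r + 5).

(7·r - 2)·(r + 5)·(r - 2)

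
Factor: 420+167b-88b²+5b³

By the rational root theorem, b = 4 is a root, giving the factor (b-4) and quotient 5b²-68b-105.
The remaining quadratic factors as (b-15)(5b+7).

(5b+7)(b-15)(b-4)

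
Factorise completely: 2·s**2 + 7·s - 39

(2·s + 13)·(s - 3)

Need a pair with product 2·(-39) = -78 and sum 7: that's 13 and -6.
Split the middle term: 2·s**2 + 13·s - 6·s - 39 = s·(2·s + 13) - 3·(2·s + 13).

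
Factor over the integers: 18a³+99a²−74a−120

Among the possible rational roots, a = −6 is a root, so (a+6) divides it; the quotient is 18a²−9a−20.
The remaining quadratic factors as (3a−4)(6a+5).

(3a−4)(6a+5)(a+6)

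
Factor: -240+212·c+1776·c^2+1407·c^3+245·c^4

(5·c+3)·(7·c+10)·(7·c-2)·(c+4)

By the rational root theorem, c = -10/7 is a root, so (7·c+10) is a factor; dividing leaves 35·c^3+151·c^2+38·c-24.
Then c = -4 is a root, so (c+4) is a factor; dividing leaves 35·c^2+11·c-6.
The remaining quadratic factors as (7·c-2)(5·c+3).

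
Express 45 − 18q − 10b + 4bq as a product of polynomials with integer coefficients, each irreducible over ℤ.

Group as (4bq − 10b) + (−18q + 45) = 2b(2q − 5) − 9(2q − 5).
Both groups share the factor (2q − 5).

(2b − 9)(2q − 5)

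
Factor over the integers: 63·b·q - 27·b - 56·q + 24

(7·q - 3)·(9·b - 8)

Group as (63·b·q - 27·b) + (-56·q + 24) = 9·b·(7·q - 3) - 8·(7·q - 3).
Both groups share the factor (7·q - 3).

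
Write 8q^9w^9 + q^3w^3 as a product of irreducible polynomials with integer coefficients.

q^3w^3(2q^2w^2 + 1)(4q^4w^4 - 2q^2w^2 + 1)

Pull out the common factor q^3w^3, leaving 8q^6w^6 + 1.
Recognize a sum of cubes with the parts 1 and 2q^2w^2.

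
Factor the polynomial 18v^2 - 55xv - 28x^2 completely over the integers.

-(7x - 2v)(4x + 9v)

Group: -7x(4x + 9v) + 2v(4x + 9v); both groups contain (4x + 9v).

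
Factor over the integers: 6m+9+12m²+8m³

(2m+3)(4m²+3)

Group as (8m³+6m) + (12m²+9) = 2m(4m²+3) + 3(4m²+3).
Both groups share the factor (4m²+3).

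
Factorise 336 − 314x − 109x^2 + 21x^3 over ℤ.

(3x + 8)(7x − 6)(x − 7)

Testing divisors of the constant over divisors of the leading coefficient, x = −8/3 is a root, so (3x + 8) is a factor; dividing leaves 7x^2 − 55x + 42.
The remaining quadratic factors as (x − 7)(7x − 6).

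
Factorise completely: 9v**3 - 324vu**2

9v(v - 6u)(v + 6u)

Factor out 9v, leaving v**2 - 36u**2, which is a difference of two squares.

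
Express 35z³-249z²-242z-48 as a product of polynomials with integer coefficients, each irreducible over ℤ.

By the rational root theorem, z = 8 is a root, so (z-8) divides it; the quotient is 35z²+31z+6.
The remaining quadratic factors as (7z+2)(5z+3).

(5z+3)(7z+2)(z-8)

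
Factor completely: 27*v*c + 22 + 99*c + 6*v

Group as (27*v*c + 6*v) + (99*c + 22) = 3*v*(9*c + 2) + 11*(9*c + 2).
Both groups share the factor (9*c + 2).

(3*v + 11)*(9*c + 2)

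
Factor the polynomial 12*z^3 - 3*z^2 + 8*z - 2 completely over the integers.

Group as (12*z^3 + 8*z) + (-3*z^2 - 2) = 4*z*(3*z^2 + 2) - (3*z^2 + 2).
Both groups share the factor (3*z^2 + 2).

(4*z - 1)*(3*z^2 + 2)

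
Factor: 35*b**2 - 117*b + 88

Need a pair with product 35·88 = 3080 and sum -117: that's -77 and -40.
Split the middle term: 35*b**2 - 77*b - 40*b + 88 = 7*b*(5*b - 11) - 8*(5*b - 11).

(5*b - 11)*(7*b - 8)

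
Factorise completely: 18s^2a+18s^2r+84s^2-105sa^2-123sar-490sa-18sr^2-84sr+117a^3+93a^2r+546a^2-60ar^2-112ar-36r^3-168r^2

(3s-13a-6r)(2s-3a+2r)(3a+3r+14)

Group: 3s(6sa+6sr+28s-9a^2-3ar-42a+6r^2+28r) + (-13a-6r)(6sa+6sr+28s-9a^2-3ar-42a+6r^2+28r); both groups contain (6sa+6sr+28s-9a^2-3ar-42a+6r^2+28r), so (3s-13a-6r) is a factor with cofactor 6sa+6sr+28s-9a^2-3ar-42a+6r^2+28r.
The cofactor groups again: 6sa+6sr+28s-9a^2-3ar-42a+6r^2+28r = 2s(3a+3r+14) + (-3a+2r)(3a+3r+14); both groups contain (3a+3r+14), giving (2s-3a+2r)(3a+3r+14).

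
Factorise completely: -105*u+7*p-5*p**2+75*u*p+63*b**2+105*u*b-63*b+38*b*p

Group: 15*u*(7*b+5*p-7) + (9*b-p)*(7*b+5*p-7); both groups contain (7*b+5*p-7).

(7*b+5*p-7)*(15*u+9*b-p)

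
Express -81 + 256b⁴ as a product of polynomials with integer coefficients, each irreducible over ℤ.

(4b + 3)(4b - 3)(16b² + 9)

(4b)⁴ − (3)⁴ = ((4b)² − (3)²)((4b)² + (3)²); the first factor splits again, the second (16b² + 9) is irreducible.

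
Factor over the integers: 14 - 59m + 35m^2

Need a pair with product 35·14 = 490 and sum -59: that's -49 and -10.
Split the middle term: 35m^2 - 49m - 10m + 14 = 7m(5m - 7) - 2(5m - 7).

(5m - 7)(7m - 2)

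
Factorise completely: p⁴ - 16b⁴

(p - 2b)(p + 2b)(p² + 4b²)

Write as (p²)² − (4b²)², then factor p² - 4b² once more.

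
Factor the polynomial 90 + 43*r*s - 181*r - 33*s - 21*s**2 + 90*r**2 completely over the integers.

(10*r - 3*s - 9)*(9*r + 7*s - 10)

Group: 10*r*(9*r + 7*s - 10) + (-3*s - 9)*(9*r + 7*s - 10); both groups contain (9*r + 7*s - 10).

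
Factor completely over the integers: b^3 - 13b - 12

By the rational root theorem, b = -3 is a root, so (b + 3) is a factor; dividing leaves b^2 - 3b - 4.
The remaining quadratic factors as (b - 4)(b + 1).

(b + 1)(b + 3)(b - 4)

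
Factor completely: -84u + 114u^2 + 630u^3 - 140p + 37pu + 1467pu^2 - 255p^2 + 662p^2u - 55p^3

Group: p(-55p^2 - 108pu - 35p - 45u^2 - 21u) + (-14u + 4)(-55p^2 - 108pu - 35p - 45u^2 - 21u); both groups contain (-55p^2 - 108pu - 35p - 45u^2 - 21u), so (p - 14u + 4) is a factor with cofactor -55p^2 - 108pu - 35p - 45u^2 - 21u.
The cofactor groups again: -55p^2 - 108pu - 35p - 45u^2 - 21u = -5p(11p + 15u + 7) - 3u(11p + 15u + 7); both groups contain (11p + 15u + 7), giving -(5p + 3u)(11p + 15u + 7).

-(11p + 15u + 7)(5p + 3u)(p - 14u + 4)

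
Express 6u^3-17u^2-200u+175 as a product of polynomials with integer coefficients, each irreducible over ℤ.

(6u-5)(u+5)(u-7)

Testing divisors of the constant over divisors of the leading coefficient, u = 5/6 is a root, giving the factor (6u-5) and quotient u^2-2u-35.
The remaining quadratic factors as (u-7)(u+5).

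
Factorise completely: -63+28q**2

Factor out 7, leaving 4q**2-9, which is a difference of two squares.

7(2q+3)(2q-3)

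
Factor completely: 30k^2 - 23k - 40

(5k - 8)(6k + 5)

Need a pair with product 30·(-40) = -1200 and sum -23: that's 25 and -48.
Split the middle term: 30k^2 + 25k - 48k - 40 = 5k(6k + 5) - 8(6k + 5).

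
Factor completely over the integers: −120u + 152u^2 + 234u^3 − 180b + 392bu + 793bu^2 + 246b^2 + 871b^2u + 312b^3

Group: 8b(39b^2 + 65bu − 18b + 26u^2 − 12u) + (9u + 10)(39b^2 + 65bu − 18b + 26u^2 − 12u); both groups contain (39b^2 + 65bu − 18b + 26u^2 − 12u), so (8b + 9u + 10) is a factor with cofactor 39b^2 + 65bu − 18b + 26u^2 − 12u.
The cofactor groups again: 39b^2 + 65bu − 18b + 26u^2 − 12u = 3b(13b + 13u − 6) + 2u(13b + 13u − 6); both groups contain (13b + 13u − 6), giving (3b + 2u)(13b + 13u − 6).

(13b + 13u − 6)(3b + 2u)(8b + 9u + 10)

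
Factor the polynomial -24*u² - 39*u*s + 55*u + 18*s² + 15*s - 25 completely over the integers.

-(8*u - 3*s - 5)*(3*u + 6*s - 5)

Group: -8*u*(3*u + 6*s - 5) + (3*s + 5)*(3*u + 6*s - 5); both groups contain (3*u + 6*s - 5).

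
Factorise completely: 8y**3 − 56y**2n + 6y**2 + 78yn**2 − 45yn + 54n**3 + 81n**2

(y − 3n)(2y − 9n)(4y + 2n + 3)

Group: 2y(4y**2 − 10yn + 3y − 6n**2 − 9n) − 9n(4y**2 − 10yn + 3y − 6n**2 − 9n); both groups contain (4y**2 − 10yn + 3y − 6n**2 − 9n), so (2y − 9n) is a factor with cofactor 4y**2 − 10yn + 3y − 6n**2 − 9n.
The cofactor groups again: 4y**2 − 10yn + 3y − 6n**2 − 9n = y(4y + 2n + 3) − 3n(4y + 2n + 3); both groups contain (4y + 2n + 3), giving (y − 3n)(4y + 2n + 3).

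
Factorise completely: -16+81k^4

(3k+2)(3k-2)(9k^2+4)

Write as (9k^2)² − (4)², then factor 9k^2-4 once more.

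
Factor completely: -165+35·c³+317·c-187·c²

(5·c-11)·(7·c-15)·(c-1)

Trying the rational-root candidates, c = 11/5 is a root, giving the factor (5·c-11) and quotient 7·c²-22·c+15.
The remaining quadratic factors as (c-1)(7·c-15).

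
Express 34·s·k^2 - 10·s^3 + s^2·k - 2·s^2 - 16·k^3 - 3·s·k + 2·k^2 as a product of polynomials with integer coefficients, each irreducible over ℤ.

-(5·s - 8·k + 1)·(2·s - k)·(s + 2·k)

Group: 2·s·(-5·s^2 - 2·s·k - s + 16·k^2 - 2·k) - k·(-5·s^2 - 2·s·k - s + 16·k^2 - 2·k); both groups contain (-5·s^2 - 2·s·k - s + 16·k^2 - 2·k), so (2·s - k) is a factor with cofactor -5·s^2 - 2·s·k - s + 16·k^2 - 2·k.
The cofactor groups again: -5·s^2 - 2·s·k - s + 16·k^2 - 2·k = -5·s·(s + 2·k) + (8·k - 1)·(s + 2·k); both groups contain (s + 2·k), giving -(5·s - 8·k + 1)·(s + 2·k).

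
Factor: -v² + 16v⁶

Pull out the common factor v², leaving 16v⁴ - 1.
Recognize a difference of squares with the parts 4v² and 1.
4v² - 1 is again a difference of squares: (2v - 1)(2v + 1).

v²(2v + 1)(2v - 1)(4v² + 1)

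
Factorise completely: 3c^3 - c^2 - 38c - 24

By the rational root theorem, c = -3 is a root, so (c + 3) is a factor; dividing leaves 3c^2 - 10c - 8.
The remaining quadratic factors as (c - 4)(3c + 2).

(3c + 2)(c + 3)(c - 4)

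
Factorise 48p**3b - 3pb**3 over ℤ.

3bp(4p - b)(4p + b)

Every term has a factor of 3pb. Then 16p**2 - b**2 = (4p)² − (b)².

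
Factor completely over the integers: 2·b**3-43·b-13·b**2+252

(2·b+9)·(b-4)·(b-7)

Among the possible rational roots, b = 7 is a root, so (b-7) divides it; the quotient is 2·b**2+b-36.
The remaining quadratic factors as (2·b+9)(b-4).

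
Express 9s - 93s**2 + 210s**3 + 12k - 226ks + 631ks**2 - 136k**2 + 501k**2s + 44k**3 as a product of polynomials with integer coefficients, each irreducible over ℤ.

(11k + 7s - 1)(4k + 3s)(k + 10s - 3)

Group: k(44k**2 + 61ks - 4k + 21s**2 - 3s) + (10s - 3)(44k**2 + 61ks - 4k + 21s**2 - 3s); both groups contain (44k**2 + 61ks - 4k + 21s**2 - 3s), so (k + 10s - 3) is a factor with cofactor 44k**2 + 61ks - 4k + 21s**2 - 3s.
The cofactor groups again: 44k**2 + 61ks - 4k + 21s**2 - 3s = 4k(11k + 7s - 1) + 3s(11k + 7s - 1); both groups contain (11k + 7s - 1), giving (4k + 3s)(11k + 7s - 1).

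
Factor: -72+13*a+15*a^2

(3*a+8)*(5*a-9)

Need a pair with product 15·(-72) = -1080 and sum 13: that's -27 and 40.
Split the middle term: 15*a^2-27*a + 40*a-72 = 3*a*(5*a-9) + 8*(5*a-9).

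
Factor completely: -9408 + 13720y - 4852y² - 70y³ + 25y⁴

By the rational root theorem, y = -14 is a root, so (y + 14) divides it; the quotient is 25y³ - 420y² + 1028y - 672.
Then y = 14 is a root, so (y - 14) divides it; the quotient is 25y² - 70y + 48.
The remaining quadratic factors as (5y - 6)(5y - 8).

(5y - 6)(5y - 8)(y + 14)(y - 14)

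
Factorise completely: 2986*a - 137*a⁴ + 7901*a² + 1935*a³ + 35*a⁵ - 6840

(5*a + 9)*(7*a - 5)*(a + 2)*(a² - 7*a + 76)

Testing divisors of the constant over divisors of the leading coefficient, a = -9/5 is a root, so (5*a + 9) is a factor; dividing leaves 7*a⁴ - 40*a³ + 459*a² + 754*a - 760.
Next, a = -2 is a root, so (a + 2) divides it; the quotient is 7*a³ - 54*a² + 567*a - 380.
Continuing, a = 5/7 is a root, so (7*a - 5) divides it; the quotient is a² - 7*a + 76.
The quadratic a² - 7*a + 76 has discriminant -255 < 0 and is irreducible over ℤ.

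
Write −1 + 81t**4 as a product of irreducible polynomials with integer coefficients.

(3t + 1)(3t − 1)(9t**2 + 1)

Difference of squares twice: with A = 3t and B = 1, A⁴ − B⁴ = (A² − B²)(A² + B²), and A² − B² factors again.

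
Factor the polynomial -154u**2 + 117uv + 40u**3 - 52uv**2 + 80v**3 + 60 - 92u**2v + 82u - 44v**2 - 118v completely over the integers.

Group: 2u(20u**2 + 4uv - 17u - 16v**2 + 28v - 10) + (-5v - 6)(20u**2 + 4uv - 17u - 16v**2 + 28v - 10); both groups contain (20u**2 + 4uv - 17u - 16v**2 + 28v - 10), so (2u - 5v - 6) is a factor with cofactor 20u**2 + 4uv - 17u - 16v**2 + 28v - 10.
The cofactor groups again: 20u**2 + 4uv - 17u - 16v**2 + 28v - 10 = 4u(5u - 4v + 2) + (4v - 5)(5u - 4v + 2); both groups contain (5u - 4v + 2), giving (4u + 4v - 5)(5u - 4v + 2).

(2u - 5v - 6)(4u + 4v - 5)(5u - 4v + 2)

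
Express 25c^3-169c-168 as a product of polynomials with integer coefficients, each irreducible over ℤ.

Testing divisors of the constant over divisors of the leading coefficient, c = -7/5 is a root, so (5c+7) is a factor; dividing leaves 5c^2-7c-24.
The remaining quadratic factors as (5c+8)(c-3).

(5c+7)(5c+8)(c-3)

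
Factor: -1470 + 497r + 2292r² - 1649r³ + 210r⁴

Trying the rational-root candidates, r = -5/7 is a root, giving the factor (7r + 5) and quotient 30r³ - 257r² + 511r - 294.
Next, r = 6 is a root, so (r - 6) is a factor; dividing leaves 30r² - 77r + 49.
The remaining quadratic factors as (6r - 7)(5r - 7).

(5r - 7)(6r - 7)(7r + 5)(r - 6)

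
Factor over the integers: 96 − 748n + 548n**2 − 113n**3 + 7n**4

(7n − 1)(n − 2)(n − 6)(n − 8)

By the rational root theorem, n = 1/7 is a root, so (7n − 1) is a factor; dividing leaves n**3 − 16n**2 + 76n − 96.
Continuing, n = 2 is a root, so (n − 2) divides it; the quotient is n**2 − 14n + 48.
The remaining quadratic factors as (n − 8)(n − 6).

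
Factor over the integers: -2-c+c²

Two integers with product -2 and sum -1 are 1 and -2.

(c+1)·(c-2)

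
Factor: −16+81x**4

(3x)⁴ − (2)⁴ = ((3x)² − (2)²)((3x)² + (2)²); the first factor splits again, the second (9x**2+4) is irreducible.

(3x+2)(3x−2)(9x**2+4)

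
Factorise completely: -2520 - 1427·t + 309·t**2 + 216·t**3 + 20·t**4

(2·t + 7)·(2·t - 5)·(5·t + 9)·(t + 8)

By the rational root theorem, t = -8 is a root, so (t + 8) divides it; the quotient is 20·t**3 + 56·t**2 - 139·t - 315.
Then t = -9/5 is a root, so (5·t + 9) is a factor; dividing leaves 4·t**2 + 4·t - 35.
The remaining quadratic factors as (2·t - 5)(2·t + 7).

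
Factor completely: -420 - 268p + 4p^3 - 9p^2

By the rational root theorem, p = -6 is a root, so (p + 6) is a factor; dividing leaves 4p^2 - 33p - 70.
The remaining quadratic factors as (4p + 7)(p - 10).

(4p + 7)(p + 6)(p - 10)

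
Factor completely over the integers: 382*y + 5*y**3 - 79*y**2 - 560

Testing divisors of the constant over divisors of the leading coefficient, y = 14/5 is a root, giving the factor (5*y - 14) and quotient y**2 - 13*y + 40.
The remaining quadratic factors as (y - 8)(y - 5).

(5*y - 14)*(y - 5)*(y - 8)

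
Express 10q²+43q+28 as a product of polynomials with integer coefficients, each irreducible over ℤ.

(2q+7)(5q+4)

Need a pair with product 10·28 = 280 and sum 43: that's 8 and 35.
Split the middle term: 10q²+8q + 35q+28 = 2q(5q+4) + 7(5q+4).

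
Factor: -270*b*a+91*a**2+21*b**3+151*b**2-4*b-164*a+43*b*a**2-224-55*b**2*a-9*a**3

(7*b-9*a-8)*(3*b-a+4)*(b-a+7)

Group: 3*b*(7*b**2-16*b*a+41*b+9*a**2-55*a-56) + (-a+4)*(7*b**2-16*b*a+41*b+9*a**2-55*a-56); both groups contain (7*b**2-16*b*a+41*b+9*a**2-55*a-56), so (3*b-a+4) is a factor with cofactor 7*b**2-16*b*a+41*b+9*a**2-55*a-56.
The cofactor groups again: 7*b**2-16*b*a+41*b+9*a**2-55*a-56 = 7*b*(b-a+7) + (-9*a-8)*(b-a+7); both groups contain (b-a+7), giving (7*b-9*a-8)*(b-a+7).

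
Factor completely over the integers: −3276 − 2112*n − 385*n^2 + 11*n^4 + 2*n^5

(2*n + 7)*(n + 3)*(n − 6)*(n^2 + 5*n + 26)

Testing divisors of the constant over divisors of the leading coefficient, n = 6 is a root, giving the factor (n − 6) and quotient 2*n^4 + 23*n^3 + 138*n^2 + 443*n + 546.
Next, n = −7/2 is a root, giving the factor (2*n + 7) and quotient n^3 + 8*n^2 + 41*n + 78.
Then n = −3 is a root, giving the factor (n + 3) and quotient n^2 + 5*n + 26.
The quadratic n^2 + 5*n + 26 has discriminant −79 < 0 and is irreducible over ℤ.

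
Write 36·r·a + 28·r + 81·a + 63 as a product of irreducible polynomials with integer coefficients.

(4·r + 9)·(9·a + 7)

Group as (36·r·a + 28·r) + (81·a + 63) = 4·r·(9·a + 7) + 9·(9·a + 7).
Both groups share the factor (9·a + 7).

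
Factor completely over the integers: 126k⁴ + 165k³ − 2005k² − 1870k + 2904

(3k − 11)(6k + 11)(7k − 6)(k + 4)

Trying the rational-root candidates, k = −11/6 is a root, giving the factor (6k + 11) and quotient 21k³ − 11k² − 314k + 264.
Then k = 6/7 is a root, so (7k − 6) divides it; the quotient is 3k² + k − 44.
The remaining quadratic factors as (3k − 11)(k + 4).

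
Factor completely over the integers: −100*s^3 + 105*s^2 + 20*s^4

Pull out the common factor 5*s^2, then factor the remaining trinomial.

5*s^2*(2*s − 3)*(2*s − 7)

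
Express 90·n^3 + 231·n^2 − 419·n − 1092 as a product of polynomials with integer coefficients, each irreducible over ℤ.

Testing divisors of the constant over divisors of the leading coefficient, n = −12/5 is a root, giving the factor (5·n + 12) and quotient 18·n^2 + 3·n − 91.
The remaining quadratic factors as (6·n − 13)(3·n + 7).

(3·n + 7)·(5·n + 12)·(6·n − 13)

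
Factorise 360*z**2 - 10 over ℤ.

Pull out the common factor 10; 36*z**2 - 1 is a difference of squares.

10*(6*z + 1)*(6*z - 1)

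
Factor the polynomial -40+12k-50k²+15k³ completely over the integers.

Group as (15k³+12k) + (-50k²-40) = 3k(5k²+4) - 10(5k²+4).
Both groups share the factor (5k²+4).

(3k-10)(5k²+4)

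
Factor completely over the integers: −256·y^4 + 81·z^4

(3·z − 4·y)·(3·z + 4·y)·(9·z^2 + 16·y^2)

(3·z)⁴ − (4·y)⁴ = ((3·z)² − (4·y)²)((3·z)² + (4·y)²); the first factor splits again, the second (9·z^2 + 16·y^2) is irreducible.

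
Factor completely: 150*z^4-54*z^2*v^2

Pull out the common factor 6*z^2; 25*z^2-9*v^2 is a difference of squares.

6*z^2*(5*z-3*v)*(5*z+3*v)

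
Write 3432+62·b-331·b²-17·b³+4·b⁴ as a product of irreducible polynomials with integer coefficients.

Testing divisors of the constant over divisors of the leading coefficient, b = -4 is a root, so (b+4) divides it; the quotient is 4·b³-33·b²-199·b+858.
Continuing, b = 13/4 is a root, so (4·b-13) is a factor; dividing leaves b²-5·b-66.
The remaining quadratic factors as (b-11)(b+6).

(4·b-13)·(b+4)·(b+6)·(b-11)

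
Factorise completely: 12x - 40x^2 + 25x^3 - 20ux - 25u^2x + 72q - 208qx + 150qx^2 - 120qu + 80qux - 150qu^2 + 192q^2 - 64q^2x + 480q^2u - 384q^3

Group: 8q(-48q^2 + 30qu - 38qx + 36q + 5ux - 5x^2 + 6x) + (-5u - 5x + 2)(-48q^2 + 30qu - 38qx + 36q + 5ux - 5x^2 + 6x); both groups contain (-48q^2 + 30qu - 38qx + 36q + 5ux - 5x^2 + 6x), so (8q - 5u - 5x + 2) is a factor with cofactor -48q^2 + 30qu - 38qx + 36q + 5ux - 5x^2 + 6x.
The cofactor groups again: -48q^2 + 30qu - 38qx + 36q + 5ux - 5x^2 + 6x = -6q(8q - 5u + 5x - 6) - x(8q - 5u + 5x - 6); both groups contain (8q - 5u + 5x - 6), giving -(6q + x)(8q - 5u + 5x - 6).

-(6q + x)(8q - 5u + 5x - 6)(8q - 5u - 5x + 2)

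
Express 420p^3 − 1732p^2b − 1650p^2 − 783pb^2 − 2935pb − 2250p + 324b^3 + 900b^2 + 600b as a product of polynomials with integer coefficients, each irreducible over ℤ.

Group: 2p(210p^2 + 79pb + 225p − 36b^2 − 60b) + (−9b − 10)(210p^2 + 79pb + 225p − 36b^2 − 60b); both groups contain (210p^2 + 79pb + 225p − 36b^2 − 60b), so (2p − 9b − 10) is a factor with cofactor 210p^2 + 79pb + 225p − 36b^2 − 60b.
The cofactor groups again: 210p^2 + 79pb + 225p − 36b^2 − 60b = 14p(15p − 4b) + (9b + 15)(15p − 4b); both groups contain (15p − 4b), giving (14p + 9b + 15)(15p − 4b).

(15p − 4b)(2p − 9b − 10)(14p + 9b + 15)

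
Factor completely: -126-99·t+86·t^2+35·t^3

(5·t-7)·(7·t+6)·(t+3)

Testing divisors of the constant over divisors of the leading coefficient, t = 7/5 is a root, giving the factor (5·t-7) and quotient 7·t^2+27·t+18.
The remaining quadratic factors as (7·t+6)(t+3).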